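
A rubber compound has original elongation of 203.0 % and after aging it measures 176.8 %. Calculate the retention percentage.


Retention = aged / original * 100
= 176.8 / 203.0 * 100
= 87.1%

87.1%


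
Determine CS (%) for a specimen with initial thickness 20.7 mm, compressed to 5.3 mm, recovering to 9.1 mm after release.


CS = (t0 - recovered) / (t0 - ts) * 100
= (20.7 - 9.1) / (20.7 - 5.3) * 100
= 11.6 / 15.4 * 100
= 75.3%

75.3%


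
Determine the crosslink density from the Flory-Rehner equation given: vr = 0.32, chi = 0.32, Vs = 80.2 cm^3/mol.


ln(1 - vr) = ln(1 - 0.32) = -0.3857
Numerator = -((-0.3857) + 0.32 + 0.32 * 0.32^2) = 0.0329
Denominator = 80.2 * (0.32^(1/3) - 0.32/2) = 42.0240
nu = 0.0329 / 42.0240 = 7.8275e-04 mol/cm^3

7.8275e-04 mol/cm^3


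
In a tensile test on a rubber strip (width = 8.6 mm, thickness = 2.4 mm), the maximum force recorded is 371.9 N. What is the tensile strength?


Area = width * thickness = 8.6 * 2.4 = 20.64 mm^2
TS = force / area = 371.9 / 20.64 = 18.02 MPa

18.02 MPa


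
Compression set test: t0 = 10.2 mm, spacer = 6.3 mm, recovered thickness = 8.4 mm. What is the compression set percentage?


CS = (t0 - recovered) / (t0 - ts) * 100
= (10.2 - 8.4) / (10.2 - 6.3) * 100
= 1.8 / 3.9 * 100
= 46.2%

46.2%


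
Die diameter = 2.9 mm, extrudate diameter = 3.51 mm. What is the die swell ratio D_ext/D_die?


Die swell ratio = D_extrudate / D_die
= 3.51 / 2.9
= 1.21

Die swell = 1.21


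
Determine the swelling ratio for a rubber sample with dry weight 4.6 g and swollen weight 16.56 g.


Q = W_swollen / W_dry
Q = 16.56 / 4.6
Q = 3.6

Q = 3.6


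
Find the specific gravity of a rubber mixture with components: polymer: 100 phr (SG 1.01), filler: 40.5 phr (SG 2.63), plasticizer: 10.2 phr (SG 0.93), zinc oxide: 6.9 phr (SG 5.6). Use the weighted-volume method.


Sum of weights = 157.6
Volume contributions:
  polymer: 100/1.01 = 99.0099
  filler: 40.5/2.63 = 15.3992
  plasticizer: 10.2/0.93 = 10.9677
  zinc oxide: 6.9/5.6 = 1.2321
Sum of volumes = 126.6090
SG = 157.6 / 126.6090 = 1.245

SG = 1.245


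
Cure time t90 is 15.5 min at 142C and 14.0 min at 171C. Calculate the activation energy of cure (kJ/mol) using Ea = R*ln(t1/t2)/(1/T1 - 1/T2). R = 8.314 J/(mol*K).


T1 = 415.15 K, T2 = 444.15 K
1/T1 - 1/T2 = 1.5728e-04
ln(t1/t2) = ln(15.5/14.0) = 0.1018
Ea = 8.314 * 0.1018 / 1.5728e-04 = 5380.4757 J/mol
Ea = 5.38 kJ/mol

5.38 kJ/mol


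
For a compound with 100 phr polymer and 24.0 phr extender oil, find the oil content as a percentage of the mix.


Oil % = oil / (100 + oil) * 100
= 24.0 / (100 + 24.0) * 100
= 24.0 / 124.0 * 100
= 19.35%

19.35%


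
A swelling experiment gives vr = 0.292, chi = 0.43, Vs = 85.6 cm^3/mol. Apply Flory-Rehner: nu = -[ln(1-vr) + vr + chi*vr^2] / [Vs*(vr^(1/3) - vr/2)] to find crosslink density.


ln(1 - vr) = ln(1 - 0.292) = -0.3453
Numerator = -((-0.3453) + 0.292 + 0.43 * 0.292^2) = 0.0166
Denominator = 85.6 * (0.292^(1/3) - 0.292/2) = 44.2919
nu = 0.0166 / 44.2919 = 3.7586e-04 mol/cm^3

3.7586e-04 mol/cm^3


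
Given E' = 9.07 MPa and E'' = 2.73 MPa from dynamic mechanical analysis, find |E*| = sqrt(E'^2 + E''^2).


|E*| = sqrt(E'^2 + E''^2)
= sqrt(9.07^2 + 2.73^2)
= sqrt(82.2649 + 7.4529)
= 9.472 MPa

9.472 MPa


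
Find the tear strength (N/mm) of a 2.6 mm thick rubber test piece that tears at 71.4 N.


Tear strength = force / thickness
= 71.4 / 2.6
= 27.46 N/mm

27.46 N/mm


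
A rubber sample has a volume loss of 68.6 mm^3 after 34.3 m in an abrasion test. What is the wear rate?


Rate = volume_loss / distance
= 68.6 / 34.3
= 2.0 mm^3/m

2.0 mm^3/m


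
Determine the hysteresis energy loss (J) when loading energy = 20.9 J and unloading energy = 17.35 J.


Hysteresis loss = loading - unloading
= 20.9 - 17.35
= 3.55 J

3.55 J


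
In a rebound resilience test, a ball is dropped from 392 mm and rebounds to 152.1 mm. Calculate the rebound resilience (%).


Resilience = h_rebound / h_drop * 100
= 152.1 / 392 * 100
= 38.8%

38.8%


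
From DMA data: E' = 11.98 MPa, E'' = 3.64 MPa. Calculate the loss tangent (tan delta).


tan delta = E'' / E'
= 3.64 / 11.98
= 0.3038

tan delta = 0.3038


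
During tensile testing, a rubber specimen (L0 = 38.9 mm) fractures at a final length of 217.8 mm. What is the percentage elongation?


Elongation = (Lf - L0) / L0 * 100
= (217.8 - 38.9) / 38.9 * 100
= 178.9 / 38.9 * 100
= 459.9%

459.9%


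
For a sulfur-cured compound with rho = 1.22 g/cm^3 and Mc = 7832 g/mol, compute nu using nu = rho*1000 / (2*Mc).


nu = rho * 1000 / (2 * Mc)
nu = 1.22 * 1000 / (2 * 7832)
nu = 1220.0 / 15664
nu = 0.0779 mol/L

0.0779 mol/L


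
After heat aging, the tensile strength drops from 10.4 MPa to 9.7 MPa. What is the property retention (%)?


Retention = aged / original * 100
= 9.7 / 10.4 * 100
= 93.3%

93.3%


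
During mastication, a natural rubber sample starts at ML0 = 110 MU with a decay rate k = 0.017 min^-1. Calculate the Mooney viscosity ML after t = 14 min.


ML = ML0 * exp(-k * t)
ML = 110 * exp(-0.017 * 14)
ML = 110 * 0.7882
ML = 86.7 MU

86.7 MU


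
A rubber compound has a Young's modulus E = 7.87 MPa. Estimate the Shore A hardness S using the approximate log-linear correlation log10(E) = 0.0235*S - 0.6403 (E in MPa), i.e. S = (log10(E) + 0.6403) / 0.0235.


log10(E) = 0.0235*S - 0.6403  =>  S = (log10(E) + 0.6403) / 0.0235
log10(7.87) = 0.895975
S = (0.895975 + 0.6403) / 0.0235 = 1.536275 / 0.0235
S = 65.4

Shore A = 65.4


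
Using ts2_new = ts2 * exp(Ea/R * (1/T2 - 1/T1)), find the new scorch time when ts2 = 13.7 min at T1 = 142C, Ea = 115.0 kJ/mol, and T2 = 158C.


Convert temperatures: T1 = 142 + 273.15 = 415.15 K, T2 = 158 + 273.15 = 431.15 K
ts2_new = 13.7 * exp(115000 / 8.314 * (1/431.15 - 1/415.15))
1/T2 - 1/T1 = -8.9390e-05
ts2_new = 3.98 min

3.98 min


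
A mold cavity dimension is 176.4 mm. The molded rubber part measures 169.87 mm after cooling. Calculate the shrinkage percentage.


Shrinkage = (mold - part) / mold * 100
= (176.4 - 169.87) / 176.4 * 100
= 6.53 / 176.4 * 100
= 3.7%

3.7%


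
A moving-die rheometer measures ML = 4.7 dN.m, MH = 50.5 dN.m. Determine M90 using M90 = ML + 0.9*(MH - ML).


M90 = ML + 0.9 * (MH - ML)
M90 = 4.7 + 0.9 * (50.5 - 4.7)
M90 = 4.7 + 0.9 * 45.8
M90 = 45.92 dN.m

45.92 dN.m


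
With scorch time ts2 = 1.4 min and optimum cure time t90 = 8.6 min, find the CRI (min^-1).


CRI = 100 / (t90 - ts2)
= 100 / (8.6 - 1.4)
= 100 / 7.2
= 13.89 min^-1

13.89 min^-1


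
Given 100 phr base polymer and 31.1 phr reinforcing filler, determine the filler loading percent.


Filler % = filler / (rubber + filler) * 100
= 31.1 / (100 + 31.1) * 100
= 31.1 / 131.1 * 100
= 23.72%

23.72%


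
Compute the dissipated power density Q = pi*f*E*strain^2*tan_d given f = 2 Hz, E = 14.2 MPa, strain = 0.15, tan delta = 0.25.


Q = pi * f * E * strain^2 * tan_d
= pi * 2 * 14.2 * 0.15^2 * 0.25
= pi * 2 * 14.2 * 0.0225 * 0.25
= 0.5019

Q = 0.5019


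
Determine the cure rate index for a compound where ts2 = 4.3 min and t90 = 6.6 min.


CRI = 100 / (t90 - ts2)
= 100 / (6.6 - 4.3)
= 100 / 2.3
= 43.48 min^-1

43.48 min^-1


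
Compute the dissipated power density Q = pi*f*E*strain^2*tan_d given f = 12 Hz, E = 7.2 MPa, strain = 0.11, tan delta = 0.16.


Q = pi * f * E * strain^2 * tan_d
= pi * 12 * 7.2 * 0.11^2 * 0.16
= pi * 12 * 7.2 * 0.0121 * 0.16
= 0.5255

Q = 0.5255


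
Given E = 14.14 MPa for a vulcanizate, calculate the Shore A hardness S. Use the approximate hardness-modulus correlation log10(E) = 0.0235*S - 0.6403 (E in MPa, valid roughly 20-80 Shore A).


log10(E) = 0.0235*S - 0.6403  =>  S = (log10(E) + 0.6403) / 0.0235
log10(14.14) = 1.150449
S = (1.150449 + 0.6403) / 0.0235 = 1.790749 / 0.0235
S = 76.2

Shore A = 76.2


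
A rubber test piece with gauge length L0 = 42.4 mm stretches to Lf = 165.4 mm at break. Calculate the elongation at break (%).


Elongation = (Lf - L0) / L0 * 100
= (165.4 - 42.4) / 42.4 * 100
= 123.0 / 42.4 * 100
= 290.1%

290.1%


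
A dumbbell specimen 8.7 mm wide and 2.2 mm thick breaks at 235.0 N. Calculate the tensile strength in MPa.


Area = width * thickness = 8.7 * 2.2 = 19.14 mm^2
TS = force / area = 235.0 / 19.14 = 12.28 MPa

12.28 MPa


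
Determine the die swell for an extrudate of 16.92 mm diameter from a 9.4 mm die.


Die swell ratio = D_extrudate / D_die
= 16.92 / 9.4
= 1.8

Die swell = 1.8


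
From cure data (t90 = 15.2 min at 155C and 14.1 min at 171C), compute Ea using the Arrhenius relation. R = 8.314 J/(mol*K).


T1 = 428.15 K, T2 = 444.15 K
1/T1 - 1/T2 = 8.4138e-05
ln(t1/t2) = ln(15.2/14.1) = 0.0751
Ea = 8.314 * 0.0751 / 8.4138e-05 = 7422.9216 J/mol
Ea = 7.42 kJ/mol

7.42 kJ/mol


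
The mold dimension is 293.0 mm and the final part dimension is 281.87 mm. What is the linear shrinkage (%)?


Shrinkage = (mold - part) / mold * 100
= (293.0 - 281.87) / 293.0 * 100
= 11.13 / 293.0 * 100
= 3.8%

3.8%


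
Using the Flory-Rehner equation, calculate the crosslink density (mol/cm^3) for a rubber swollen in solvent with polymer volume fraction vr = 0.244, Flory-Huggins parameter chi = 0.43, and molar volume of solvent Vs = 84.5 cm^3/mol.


ln(1 - vr) = ln(1 - 0.244) = -0.2797
Numerator = -((-0.2797) + 0.244 + 0.43 * 0.244^2) = 0.0101
Denominator = 84.5 * (0.244^(1/3) - 0.244/2) = 42.4934
nu = 0.0101 / 42.4934 = 2.3800e-04 mol/cm^3

2.3800e-04 mol/cm^3


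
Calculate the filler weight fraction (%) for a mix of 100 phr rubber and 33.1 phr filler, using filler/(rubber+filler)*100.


Filler % = filler / (rubber + filler) * 100
= 33.1 / (100 + 33.1) * 100
= 33.1 / 133.1 * 100
= 24.87%

24.87%


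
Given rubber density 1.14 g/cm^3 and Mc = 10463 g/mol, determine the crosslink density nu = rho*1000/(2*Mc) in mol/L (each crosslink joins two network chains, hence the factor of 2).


nu = rho * 1000 / (2 * Mc)
nu = 1.14 * 1000 / (2 * 10463)
nu = 1140.0 / 20926
nu = 0.0545 mol/L

0.0545 mol/L


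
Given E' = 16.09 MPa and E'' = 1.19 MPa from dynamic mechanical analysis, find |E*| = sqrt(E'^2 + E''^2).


|E*| = sqrt(E'^2 + E''^2)
= sqrt(16.09^2 + 1.19^2)
= sqrt(258.8881 + 1.4161)
= 16.134 MPa

16.134 MPa


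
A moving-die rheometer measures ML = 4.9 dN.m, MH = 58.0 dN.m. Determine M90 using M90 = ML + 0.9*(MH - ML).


M90 = ML + 0.9 * (MH - ML)
M90 = 4.9 + 0.9 * (58.0 - 4.9)
M90 = 4.9 + 0.9 * 53.1
M90 = 52.69 dN.m

52.69 dN.m


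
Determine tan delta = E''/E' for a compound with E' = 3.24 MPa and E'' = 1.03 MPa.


tan delta = E'' / E'
= 1.03 / 3.24
= 0.3179

tan delta = 0.3179


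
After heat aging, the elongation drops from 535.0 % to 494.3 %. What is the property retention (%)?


Retention = aged / original * 100
= 494.3 / 535.0 * 100
= 92.4%

92.4%


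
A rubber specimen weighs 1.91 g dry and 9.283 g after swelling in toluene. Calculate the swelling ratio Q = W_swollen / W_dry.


Q = W_swollen / W_dry
Q = 9.283 / 1.91
Q = 4.86

Q = 4.86


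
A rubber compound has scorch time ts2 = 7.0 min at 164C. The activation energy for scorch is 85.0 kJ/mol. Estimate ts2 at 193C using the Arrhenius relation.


Convert temperatures: T1 = 164 + 273.15 = 437.15 K, T2 = 193 + 273.15 = 466.15 K
ts2_new = 7.0 * exp(85000 / 8.314 * (1/466.15 - 1/437.15))
1/T2 - 1/T1 = -1.4231e-04
ts2_new = 1.63 min

1.63 min


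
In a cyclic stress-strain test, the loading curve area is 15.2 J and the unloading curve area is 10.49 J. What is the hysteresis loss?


Hysteresis loss = loading - unloading
= 15.2 - 10.49
= 4.71 J

4.71 J


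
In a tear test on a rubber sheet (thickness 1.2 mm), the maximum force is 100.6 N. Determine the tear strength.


Tear strength = force / thickness
= 100.6 / 1.2
= 83.83 N/mm

83.83 N/mm


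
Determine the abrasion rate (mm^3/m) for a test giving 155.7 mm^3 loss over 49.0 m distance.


Rate = volume_loss / distance
= 155.7 / 49.0
= 3.178 mm^3/m

3.178 mm^3/m


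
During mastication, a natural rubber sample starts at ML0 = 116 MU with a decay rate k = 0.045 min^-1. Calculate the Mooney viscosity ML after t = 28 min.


ML = ML0 * exp(-k * t)
ML = 116 * exp(-0.045 * 28)
ML = 116 * 0.2837
ML = 32.9 MU

32.9 MU


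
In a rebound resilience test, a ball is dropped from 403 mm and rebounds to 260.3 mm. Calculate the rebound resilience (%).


Resilience = h_rebound / h_drop * 100
= 260.3 / 403 * 100
= 64.6%

64.6%


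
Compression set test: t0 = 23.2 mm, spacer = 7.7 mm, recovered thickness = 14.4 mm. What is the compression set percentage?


CS = (t0 - recovered) / (t0 - ts) * 100
= (23.2 - 14.4) / (23.2 - 7.7) * 100
= 8.8 / 15.5 * 100
= 56.8%

56.8%


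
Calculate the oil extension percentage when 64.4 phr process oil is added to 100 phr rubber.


Oil % = oil / (100 + oil) * 100
= 64.4 / (100 + 64.4) * 100
= 64.4 / 164.4 * 100
= 39.17%

39.17%


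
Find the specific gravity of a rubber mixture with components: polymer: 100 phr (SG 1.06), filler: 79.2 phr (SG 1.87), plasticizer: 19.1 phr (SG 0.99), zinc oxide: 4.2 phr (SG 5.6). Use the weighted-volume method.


Sum of weights = 202.5
Volume contributions:
  polymer: 100/1.06 = 94.3396
  filler: 79.2/1.87 = 42.3529
  plasticizer: 19.1/0.99 = 19.2929
  zinc oxide: 4.2/5.6 = 0.7500
Sum of volumes = 156.7355
SG = 202.5 / 156.7355 = 1.292

SG = 1.292


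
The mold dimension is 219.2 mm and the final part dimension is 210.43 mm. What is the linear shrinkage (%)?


Shrinkage = (mold - part) / mold * 100
= (219.2 - 210.43) / 219.2 * 100
= 8.77 / 219.2 * 100
= 4.0%

4.0%


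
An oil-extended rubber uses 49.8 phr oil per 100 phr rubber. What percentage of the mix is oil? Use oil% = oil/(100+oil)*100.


Oil % = oil / (100 + oil) * 100
= 49.8 / (100 + 49.8) * 100
= 49.8 / 149.8 * 100
= 33.24%

33.24%


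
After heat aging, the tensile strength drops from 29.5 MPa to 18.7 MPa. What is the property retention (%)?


Retention = aged / original * 100
= 18.7 / 29.5 * 100
= 63.4%

63.4%


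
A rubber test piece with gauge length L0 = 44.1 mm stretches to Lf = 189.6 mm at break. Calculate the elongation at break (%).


Elongation = (Lf - L0) / L0 * 100
= (189.6 - 44.1) / 44.1 * 100
= 145.5 / 44.1 * 100
= 329.9%

329.9%


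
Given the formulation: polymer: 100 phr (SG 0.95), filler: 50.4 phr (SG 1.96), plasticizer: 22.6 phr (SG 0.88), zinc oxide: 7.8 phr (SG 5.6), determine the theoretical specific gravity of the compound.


Sum of weights = 180.8
Volume contributions:
  polymer: 100/0.95 = 105.2632
  filler: 50.4/1.96 = 25.7143
  plasticizer: 22.6/0.88 = 25.6818
  zinc oxide: 7.8/5.6 = 1.3929
Sum of volumes = 158.0521
SG = 180.8 / 158.0521 = 1.144

SG = 1.144


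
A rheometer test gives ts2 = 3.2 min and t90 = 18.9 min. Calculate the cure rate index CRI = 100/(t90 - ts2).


CRI = 100 / (t90 - ts2)
= 100 / (18.9 - 3.2)
= 100 / 15.7
= 6.37 min^-1

6.37 min^-1


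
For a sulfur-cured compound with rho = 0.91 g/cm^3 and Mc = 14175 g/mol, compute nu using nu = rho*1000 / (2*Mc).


nu = rho * 1000 / (2 * Mc)
nu = 0.91 * 1000 / (2 * 14175)
nu = 910.0 / 28350
nu = 0.0321 mol/L

0.0321 mol/L


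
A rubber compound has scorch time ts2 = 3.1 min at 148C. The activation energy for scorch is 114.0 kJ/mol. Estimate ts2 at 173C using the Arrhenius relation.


Convert temperatures: T1 = 148 + 273.15 = 421.15 K, T2 = 173 + 273.15 = 446.15 K
ts2_new = 3.1 * exp(114000 / 8.314 * (1/446.15 - 1/421.15))
1/T2 - 1/T1 = -1.3305e-04
ts2_new = 0.5 min

0.5 min


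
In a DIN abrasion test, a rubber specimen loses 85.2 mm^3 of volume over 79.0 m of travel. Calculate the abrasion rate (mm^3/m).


Rate = volume_loss / distance
= 85.2 / 79.0
= 1.078 mm^3/m

1.078 mm^3/m


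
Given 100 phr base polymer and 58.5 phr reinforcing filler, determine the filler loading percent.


Filler % = filler / (rubber + filler) * 100
= 58.5 / (100 + 58.5) * 100
= 58.5 / 158.5 * 100
= 36.91%

36.91%


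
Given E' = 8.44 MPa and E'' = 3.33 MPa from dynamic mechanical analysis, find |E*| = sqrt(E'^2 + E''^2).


|E*| = sqrt(E'^2 + E''^2)
= sqrt(8.44^2 + 3.33^2)
= sqrt(71.2336 + 11.0889)
= 9.073 MPa

9.073 MPa


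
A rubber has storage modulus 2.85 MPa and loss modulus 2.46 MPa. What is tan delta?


tan delta = E'' / E'
= 2.46 / 2.85
= 0.8632

tan delta = 0.8632


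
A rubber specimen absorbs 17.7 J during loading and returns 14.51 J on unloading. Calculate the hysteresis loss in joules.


Hysteresis loss = loading - unloading
= 17.7 - 14.51
= 3.19 J

3.19 J


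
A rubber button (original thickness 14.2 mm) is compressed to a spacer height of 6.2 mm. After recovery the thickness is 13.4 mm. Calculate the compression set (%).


CS = (t0 - recovered) / (t0 - ts) * 100
= (14.2 - 13.4) / (14.2 - 6.2) * 100
= 0.8 / 8.0 * 100
= 10.0%

10.0%


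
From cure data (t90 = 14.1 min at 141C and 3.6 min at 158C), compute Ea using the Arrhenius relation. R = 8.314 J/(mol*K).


T1 = 414.15 K, T2 = 431.15 K
1/T1 - 1/T2 = 9.5206e-05
ln(t1/t2) = ln(14.1/3.6) = 1.3652
Ea = 8.314 * 1.3652 / 9.5206e-05 = 119222.0162 J/mol
Ea = 119.22 kJ/mol

119.22 kJ/mol


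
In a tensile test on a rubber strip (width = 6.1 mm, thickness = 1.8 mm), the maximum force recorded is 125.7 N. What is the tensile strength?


Area = width * thickness = 6.1 * 1.8 = 10.98 mm^2
TS = force / area = 125.7 / 10.98 = 11.45 MPa

11.45 MPa


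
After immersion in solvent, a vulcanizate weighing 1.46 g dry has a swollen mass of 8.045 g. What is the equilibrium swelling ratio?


Q = W_swollen / W_dry
Q = 8.045 / 1.46
Q = 5.51

Q = 5.51


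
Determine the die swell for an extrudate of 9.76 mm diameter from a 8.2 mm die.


Die swell ratio = D_extrudate / D_die
= 9.76 / 8.2
= 1.19

Die swell = 1.19


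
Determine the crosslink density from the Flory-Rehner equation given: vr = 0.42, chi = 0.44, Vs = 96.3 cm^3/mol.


ln(1 - vr) = ln(1 - 0.42) = -0.5447
Numerator = -((-0.5447) + 0.42 + 0.44 * 0.42^2) = 0.0471
Denominator = 96.3 * (0.42^(1/3) - 0.42/2) = 51.8948
nu = 0.0471 / 51.8948 = 9.0782e-04 mol/cm^3

9.0782e-04 mol/cm^3


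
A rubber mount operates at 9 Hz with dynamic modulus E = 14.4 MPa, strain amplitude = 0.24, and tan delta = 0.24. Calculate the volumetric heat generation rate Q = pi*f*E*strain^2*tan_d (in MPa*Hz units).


Q = pi * f * E * strain^2 * tan_d
= pi * 9 * 14.4 * 0.24^2 * 0.24
= pi * 9 * 14.4 * 0.0576 * 0.24
= 5.6284

Q = 5.6284


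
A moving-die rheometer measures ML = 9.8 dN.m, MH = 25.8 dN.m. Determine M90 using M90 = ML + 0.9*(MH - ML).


M90 = ML + 0.9 * (MH - ML)
M90 = 9.8 + 0.9 * (25.8 - 9.8)
M90 = 9.8 + 0.9 * 16.0
M90 = 24.2 dN.m

24.2 dN.m


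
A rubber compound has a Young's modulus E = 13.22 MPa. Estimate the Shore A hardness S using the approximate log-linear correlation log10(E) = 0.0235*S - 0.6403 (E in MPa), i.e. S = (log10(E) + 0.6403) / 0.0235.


log10(E) = 0.0235*S - 0.6403  =>  S = (log10(E) + 0.6403) / 0.0235
log10(13.22) = 1.121231
S = (1.121231 + 0.6403) / 0.0235 = 1.761531 / 0.0235
S = 75.0

Shore A = 75.0


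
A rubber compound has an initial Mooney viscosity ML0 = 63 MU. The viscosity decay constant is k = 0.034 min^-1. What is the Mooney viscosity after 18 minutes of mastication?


ML = ML0 * exp(-k * t)
ML = 63 * exp(-0.034 * 18)
ML = 63 * 0.5423
ML = 34.16 MU

34.16 MU


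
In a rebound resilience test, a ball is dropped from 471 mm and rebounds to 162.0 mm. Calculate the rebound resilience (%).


Resilience = h_rebound / h_drop * 100
= 162.0 / 471 * 100
= 34.4%

34.4%


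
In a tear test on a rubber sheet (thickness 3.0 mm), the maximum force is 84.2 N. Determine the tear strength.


Tear strength = force / thickness
= 84.2 / 3.0
= 28.07 N/mm

28.07 N/mm


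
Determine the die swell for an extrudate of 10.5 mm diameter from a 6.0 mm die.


Die swell ratio = D_extrudate / D_die
= 10.5 / 6.0
= 1.75

Die swell = 1.75


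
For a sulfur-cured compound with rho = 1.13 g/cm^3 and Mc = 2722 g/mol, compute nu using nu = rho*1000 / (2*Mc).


nu = rho * 1000 / (2 * Mc)
nu = 1.13 * 1000 / (2 * 2722)
nu = 1130.0 / 5444
nu = 0.2076 mol/L

0.2076 mol/L


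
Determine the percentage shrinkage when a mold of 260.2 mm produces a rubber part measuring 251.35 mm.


Shrinkage = (mold - part) / mold * 100
= (260.2 - 251.35) / 260.2 * 100
= 8.85 / 260.2 * 100
= 3.4%

3.4%


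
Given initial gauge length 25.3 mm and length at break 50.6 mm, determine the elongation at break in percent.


Elongation = (Lf - L0) / L0 * 100
= (50.6 - 25.3) / 25.3 * 100
= 25.3 / 25.3 * 100
= 100.0%

100.0%


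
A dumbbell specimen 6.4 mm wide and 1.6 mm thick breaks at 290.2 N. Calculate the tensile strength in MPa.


Area = width * thickness = 6.4 * 1.6 = 10.24 mm^2
TS = force / area = 290.2 / 10.24 = 28.34 MPa

28.34 MPa


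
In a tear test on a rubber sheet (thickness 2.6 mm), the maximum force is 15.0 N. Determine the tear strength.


Tear strength = force / thickness
= 15.0 / 2.6
= 5.77 N/mm

5.77 N/mm


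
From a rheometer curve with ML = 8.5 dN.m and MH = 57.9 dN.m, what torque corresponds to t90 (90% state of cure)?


M90 = ML + 0.9 * (MH - ML)
M90 = 8.5 + 0.9 * (57.9 - 8.5)
M90 = 8.5 + 0.9 * 49.4
M90 = 52.96 dN.m

52.96 dN.m


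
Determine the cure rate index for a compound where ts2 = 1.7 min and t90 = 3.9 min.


CRI = 100 / (t90 - ts2)
= 100 / (3.9 - 1.7)
= 100 / 2.2
= 45.45 min^-1

45.45 min^-1


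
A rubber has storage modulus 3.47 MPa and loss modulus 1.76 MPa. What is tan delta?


tan delta = E'' / E'
= 1.76 / 3.47
= 0.5072

tan delta = 0.5072


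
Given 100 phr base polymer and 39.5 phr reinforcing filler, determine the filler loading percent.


Filler % = filler / (rubber + filler) * 100
= 39.5 / (100 + 39.5) * 100
= 39.5 / 139.5 * 100
= 28.32%

28.32%


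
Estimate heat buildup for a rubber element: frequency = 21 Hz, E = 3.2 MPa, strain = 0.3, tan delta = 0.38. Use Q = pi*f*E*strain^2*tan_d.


Q = pi * f * E * strain^2 * tan_d
= pi * 21 * 3.2 * 0.3^2 * 0.38
= pi * 21 * 3.2 * 0.0900 * 0.38
= 7.2201

Q = 7.2201


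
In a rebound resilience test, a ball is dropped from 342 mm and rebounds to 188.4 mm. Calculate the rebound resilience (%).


Resilience = h_rebound / h_drop * 100
= 188.4 / 342 * 100
= 55.1%

55.1%


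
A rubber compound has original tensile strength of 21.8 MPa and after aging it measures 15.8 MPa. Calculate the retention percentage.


Retention = aged / original * 100
= 15.8 / 21.8 * 100
= 72.5%

72.5%


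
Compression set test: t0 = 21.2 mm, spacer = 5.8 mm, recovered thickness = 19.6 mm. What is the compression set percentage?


CS = (t0 - recovered) / (t0 - ts) * 100
= (21.2 - 19.6) / (21.2 - 5.8) * 100
= 1.6 / 15.4 * 100
= 10.4%

10.4%


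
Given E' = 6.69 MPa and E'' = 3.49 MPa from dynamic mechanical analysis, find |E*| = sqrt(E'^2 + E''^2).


|E*| = sqrt(E'^2 + E''^2)
= sqrt(6.69^2 + 3.49^2)
= sqrt(44.7561 + 12.1801)
= 7.546 MPa

7.546 MPa


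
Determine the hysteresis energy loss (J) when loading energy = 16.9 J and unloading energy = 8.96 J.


Hysteresis loss = loading - unloading
= 16.9 - 8.96
= 7.94 J

7.94 J


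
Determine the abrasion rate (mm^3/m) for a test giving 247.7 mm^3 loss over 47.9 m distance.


Rate = volume_loss / distance
= 247.7 / 47.9
= 5.171 mm^3/m

5.171 mm^3/m


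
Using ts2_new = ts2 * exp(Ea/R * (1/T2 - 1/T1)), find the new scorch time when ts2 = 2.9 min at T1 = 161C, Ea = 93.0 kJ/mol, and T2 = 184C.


Convert temperatures: T1 = 161 + 273.15 = 434.15 K, T2 = 184 + 273.15 = 457.15 K
ts2_new = 2.9 * exp(93000 / 8.314 * (1/457.15 - 1/434.15))
1/T2 - 1/T1 = -1.1589e-04
ts2_new = 0.79 min

0.79 min


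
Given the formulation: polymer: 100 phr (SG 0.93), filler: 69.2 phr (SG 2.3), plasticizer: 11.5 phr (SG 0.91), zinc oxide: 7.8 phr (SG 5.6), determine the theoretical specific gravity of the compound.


Sum of weights = 188.5
Volume contributions:
  polymer: 100/0.93 = 107.5269
  filler: 69.2/2.3 = 30.0870
  plasticizer: 11.5/0.91 = 12.6374
  zinc oxide: 7.8/5.6 = 1.3929
Sum of volumes = 151.6441
SG = 188.5 / 151.6441 = 1.243

SG = 1.243


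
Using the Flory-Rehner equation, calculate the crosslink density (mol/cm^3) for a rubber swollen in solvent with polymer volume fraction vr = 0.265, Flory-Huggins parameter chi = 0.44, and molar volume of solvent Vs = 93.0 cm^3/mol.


ln(1 - vr) = ln(1 - 0.265) = -0.3079
Numerator = -((-0.3079) + 0.265 + 0.44 * 0.265^2) = 0.0120
Denominator = 93.0 * (0.265^(1/3) - 0.265/2) = 47.4129
nu = 0.0120 / 47.4129 = 2.5280e-04 mol/cm^3

2.5280e-04 mol/cm^3


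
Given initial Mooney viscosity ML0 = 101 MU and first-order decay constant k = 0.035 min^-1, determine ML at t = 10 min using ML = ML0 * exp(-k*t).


ML = ML0 * exp(-k * t)
ML = 101 * exp(-0.035 * 10)
ML = 101 * 0.7047
ML = 71.17 MU

71.17 MU


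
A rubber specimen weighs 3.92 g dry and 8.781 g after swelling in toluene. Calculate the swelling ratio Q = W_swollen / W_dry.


Q = W_swollen / W_dry
Q = 8.781 / 3.92
Q = 2.24

Q = 2.24


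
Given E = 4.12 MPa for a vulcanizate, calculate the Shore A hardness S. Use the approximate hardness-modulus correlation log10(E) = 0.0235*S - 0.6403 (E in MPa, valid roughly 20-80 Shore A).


log10(E) = 0.0235*S - 0.6403  =>  S = (log10(E) + 0.6403) / 0.0235
log10(4.12) = 0.614897
S = (0.614897 + 0.6403) / 0.0235 = 1.255197 / 0.0235
S = 53.4

Shore A = 53.4


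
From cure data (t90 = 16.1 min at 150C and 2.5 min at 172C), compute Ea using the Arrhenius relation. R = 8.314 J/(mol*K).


T1 = 423.15 K, T2 = 445.15 K
1/T1 - 1/T2 = 1.1679e-04
ln(t1/t2) = ln(16.1/2.5) = 1.8625
Ea = 8.314 * 1.8625 / 1.1679e-04 = 132583.9637 J/mol
Ea = 132.58 kJ/mol

132.58 kJ/mol


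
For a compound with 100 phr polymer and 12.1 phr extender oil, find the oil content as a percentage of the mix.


Oil % = oil / (100 + oil) * 100
= 12.1 / (100 + 12.1) * 100
= 12.1 / 112.1 * 100
= 10.79%

10.79%


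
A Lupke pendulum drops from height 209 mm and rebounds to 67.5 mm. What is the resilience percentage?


Resilience = h_rebound / h_drop * 100
= 67.5 / 209 * 100
= 32.3%

32.3%


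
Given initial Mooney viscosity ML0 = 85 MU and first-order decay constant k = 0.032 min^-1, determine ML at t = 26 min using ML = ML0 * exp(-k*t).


ML = ML0 * exp(-k * t)
ML = 85 * exp(-0.032 * 26)
ML = 85 * 0.4352
ML = 36.99 MU

36.99 MU


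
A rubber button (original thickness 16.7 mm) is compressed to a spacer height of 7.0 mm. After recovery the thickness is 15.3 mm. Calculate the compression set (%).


CS = (t0 - recovered) / (t0 - ts) * 100
= (16.7 - 15.3) / (16.7 - 7.0) * 100
= 1.4 / 9.7 * 100
= 14.4%

14.4%


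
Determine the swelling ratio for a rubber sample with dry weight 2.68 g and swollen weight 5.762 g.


Q = W_swollen / W_dry
Q = 5.762 / 2.68
Q = 2.15

Q = 2.15


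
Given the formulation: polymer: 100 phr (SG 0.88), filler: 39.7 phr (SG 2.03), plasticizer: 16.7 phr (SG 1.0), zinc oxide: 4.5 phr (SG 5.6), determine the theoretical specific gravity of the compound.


Sum of weights = 160.9
Volume contributions:
  polymer: 100/0.88 = 113.6364
  filler: 39.7/2.03 = 19.5567
  plasticizer: 16.7/1.0 = 16.7000
  zinc oxide: 4.5/5.6 = 0.8036
Sum of volumes = 150.6966
SG = 160.9 / 150.6966 = 1.068

SG = 1.068


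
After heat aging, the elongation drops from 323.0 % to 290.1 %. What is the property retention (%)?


Retention = aged / original * 100
= 290.1 / 323.0 * 100
= 89.8%

89.8%


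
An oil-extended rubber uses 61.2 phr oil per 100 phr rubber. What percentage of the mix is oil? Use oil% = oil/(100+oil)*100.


Oil % = oil / (100 + oil) * 100
= 61.2 / (100 + 61.2) * 100
= 61.2 / 161.2 * 100
= 37.97%

37.97%


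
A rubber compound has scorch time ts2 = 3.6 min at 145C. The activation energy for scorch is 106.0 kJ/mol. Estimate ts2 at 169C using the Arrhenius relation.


Convert temperatures: T1 = 145 + 273.15 = 418.15 K, T2 = 169 + 273.15 = 442.15 K
ts2_new = 3.6 * exp(106000 / 8.314 * (1/442.15 - 1/418.15))
1/T2 - 1/T1 = -1.2981e-04
ts2_new = 0.69 min

0.69 min


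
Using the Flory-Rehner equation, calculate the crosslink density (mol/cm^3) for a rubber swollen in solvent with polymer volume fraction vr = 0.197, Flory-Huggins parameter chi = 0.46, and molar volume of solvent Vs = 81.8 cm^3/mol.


ln(1 - vr) = ln(1 - 0.197) = -0.2194
Numerator = -((-0.2194) + 0.197 + 0.46 * 0.197^2) = 0.0045
Denominator = 81.8 * (0.197^(1/3) - 0.197/2) = 39.5392
nu = 0.0045 / 39.5392 = 1.1504e-04 mol/cm^3

1.1504e-04 mol/cm^3


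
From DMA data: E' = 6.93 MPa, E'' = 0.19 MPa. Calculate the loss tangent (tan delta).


tan delta = E'' / E'
= 0.19 / 6.93
= 0.0274

tan delta = 0.0274


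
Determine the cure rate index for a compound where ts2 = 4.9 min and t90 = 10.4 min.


CRI = 100 / (t90 - ts2)
= 100 / (10.4 - 4.9)
= 100 / 5.5
= 18.18 min^-1

18.18 min^-1


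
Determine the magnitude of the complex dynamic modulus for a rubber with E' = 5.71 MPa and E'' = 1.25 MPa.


|E*| = sqrt(E'^2 + E''^2)
= sqrt(5.71^2 + 1.25^2)
= sqrt(32.6041 + 1.5625)
= 5.845 MPa

5.845 MPa


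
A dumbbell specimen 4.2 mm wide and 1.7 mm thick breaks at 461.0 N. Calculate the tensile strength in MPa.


Area = width * thickness = 4.2 * 1.7 = 7.14 mm^2
TS = force / area = 461.0 / 7.14 = 64.57 MPa

64.57 MPa


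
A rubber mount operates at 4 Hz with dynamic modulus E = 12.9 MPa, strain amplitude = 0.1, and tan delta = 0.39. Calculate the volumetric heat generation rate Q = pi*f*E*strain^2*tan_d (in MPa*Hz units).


Q = pi * f * E * strain^2 * tan_d
= pi * 4 * 12.9 * 0.1^2 * 0.39
= pi * 4 * 12.9 * 0.0100 * 0.39
= 0.6322

Q = 0.6322


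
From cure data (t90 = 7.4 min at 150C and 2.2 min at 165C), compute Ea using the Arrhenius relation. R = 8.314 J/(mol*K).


T1 = 423.15 K, T2 = 438.15 K
1/T1 - 1/T2 = 8.0905e-05
ln(t1/t2) = ln(7.4/2.2) = 1.2130
Ea = 8.314 * 1.2130 / 8.0905e-05 = 124653.6010 J/mol
Ea = 124.65 kJ/mol

124.65 kJ/mol


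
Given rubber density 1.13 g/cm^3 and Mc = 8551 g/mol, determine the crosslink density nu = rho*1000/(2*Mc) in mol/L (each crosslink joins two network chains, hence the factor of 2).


nu = rho * 1000 / (2 * Mc)
nu = 1.13 * 1000 / (2 * 8551)
nu = 1130.0 / 17102
nu = 0.0661 mol/L

0.0661 mol/L


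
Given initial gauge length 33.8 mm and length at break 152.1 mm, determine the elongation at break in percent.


Elongation = (Lf - L0) / L0 * 100
= (152.1 - 33.8) / 33.8 * 100
= 118.3 / 33.8 * 100
= 350.0%

350.0%


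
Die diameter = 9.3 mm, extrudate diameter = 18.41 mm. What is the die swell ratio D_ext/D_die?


Die swell ratio = D_extrudate / D_die
= 18.41 / 9.3
= 1.98

Die swell = 1.98


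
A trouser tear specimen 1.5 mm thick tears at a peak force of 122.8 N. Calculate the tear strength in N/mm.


Tear strength = force / thickness
= 122.8 / 1.5
= 81.87 N/mm

81.87 N/mm


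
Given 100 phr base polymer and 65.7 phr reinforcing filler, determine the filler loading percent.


Filler % = filler / (rubber + filler) * 100
= 65.7 / (100 + 65.7) * 100
= 65.7 / 165.7 * 100
= 39.65%

39.65%


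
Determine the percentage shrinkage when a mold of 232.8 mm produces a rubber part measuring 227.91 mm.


Shrinkage = (mold - part) / mold * 100
= (232.8 - 227.91) / 232.8 * 100
= 4.89 / 232.8 * 100
= 2.1%

2.1%


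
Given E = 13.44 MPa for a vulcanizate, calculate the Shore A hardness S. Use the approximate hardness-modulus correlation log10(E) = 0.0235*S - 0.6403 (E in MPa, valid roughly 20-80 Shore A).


log10(E) = 0.0235*S - 0.6403  =>  S = (log10(E) + 0.6403) / 0.0235
log10(13.44) = 1.128399
S = (1.128399 + 0.6403) / 0.0235 = 1.768699 / 0.0235
S = 75.3

Shore A = 75.3


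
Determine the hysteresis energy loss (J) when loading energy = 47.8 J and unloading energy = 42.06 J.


Hysteresis loss = loading - unloading
= 47.8 - 42.06
= 5.74 J

5.74 J


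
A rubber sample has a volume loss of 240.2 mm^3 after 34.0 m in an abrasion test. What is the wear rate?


Rate = volume_loss / distance
= 240.2 / 34.0
= 7.065 mm^3/m

7.065 mm^3/m


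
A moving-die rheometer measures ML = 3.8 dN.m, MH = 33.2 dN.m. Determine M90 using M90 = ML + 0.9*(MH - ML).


M90 = ML + 0.9 * (MH - ML)
M90 = 3.8 + 0.9 * (33.2 - 3.8)
M90 = 3.8 + 0.9 * 29.4
M90 = 30.26 dN.m

30.26 dN.m


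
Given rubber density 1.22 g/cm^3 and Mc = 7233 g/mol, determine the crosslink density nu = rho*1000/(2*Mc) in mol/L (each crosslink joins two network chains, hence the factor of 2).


nu = rho * 1000 / (2 * Mc)
nu = 1.22 * 1000 / (2 * 7233)
nu = 1220.0 / 14466
nu = 0.0843 mol/L

0.0843 mol/L


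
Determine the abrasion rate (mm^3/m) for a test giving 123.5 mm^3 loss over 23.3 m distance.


Rate = volume_loss / distance
= 123.5 / 23.3
= 5.3 mm^3/m

5.3 mm^3/m


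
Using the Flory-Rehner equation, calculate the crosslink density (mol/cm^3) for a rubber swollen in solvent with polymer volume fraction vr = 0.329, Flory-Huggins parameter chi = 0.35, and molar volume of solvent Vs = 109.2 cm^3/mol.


ln(1 - vr) = ln(1 - 0.329) = -0.3990
Numerator = -((-0.3990) + 0.329 + 0.35 * 0.329^2) = 0.0321
Denominator = 109.2 * (0.329^(1/3) - 0.329/2) = 57.4221
nu = 0.0321 / 57.4221 = 5.5905e-04 mol/cm^3

5.5905e-04 mol/cm^3


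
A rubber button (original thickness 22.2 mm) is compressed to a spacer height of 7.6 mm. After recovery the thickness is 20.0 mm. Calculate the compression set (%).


CS = (t0 - recovered) / (t0 - ts) * 100
= (22.2 - 20.0) / (22.2 - 7.6) * 100
= 2.2 / 14.6 * 100
= 15.1%

15.1%


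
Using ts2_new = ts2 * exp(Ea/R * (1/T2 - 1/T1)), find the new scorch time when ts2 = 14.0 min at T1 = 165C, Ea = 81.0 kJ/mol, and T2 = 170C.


Convert temperatures: T1 = 165 + 273.15 = 438.15 K, T2 = 170 + 273.15 = 443.15 K
ts2_new = 14.0 * exp(81000 / 8.314 * (1/443.15 - 1/438.15))
1/T2 - 1/T1 = -2.5751e-05
ts2_new = 10.89 min

10.89 min


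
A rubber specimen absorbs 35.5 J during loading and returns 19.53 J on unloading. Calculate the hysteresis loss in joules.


Hysteresis loss = loading - unloading
= 35.5 - 19.53
= 15.97 J

15.97 J


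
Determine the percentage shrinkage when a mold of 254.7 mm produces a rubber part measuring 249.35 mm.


Shrinkage = (mold - part) / mold * 100
= (254.7 - 249.35) / 254.7 * 100
= 5.35 / 254.7 * 100
= 2.1%

2.1%


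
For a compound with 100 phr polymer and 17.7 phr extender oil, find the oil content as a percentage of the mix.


Oil % = oil / (100 + oil) * 100
= 17.7 / (100 + 17.7) * 100
= 17.7 / 117.7 * 100
= 15.04%

15.04%


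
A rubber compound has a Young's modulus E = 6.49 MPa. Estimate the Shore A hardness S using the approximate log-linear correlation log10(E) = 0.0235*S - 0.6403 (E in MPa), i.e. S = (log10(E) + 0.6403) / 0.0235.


log10(E) = 0.0235*S - 0.6403  =>  S = (log10(E) + 0.6403) / 0.0235
log10(6.49) = 0.812245
S = (0.812245 + 0.6403) / 0.0235 = 1.452545 / 0.0235
S = 61.8

Shore A = 61.8


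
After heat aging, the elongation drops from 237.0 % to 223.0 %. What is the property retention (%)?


Retention = aged / original * 100
= 223.0 / 237.0 * 100
= 94.1%

94.1%


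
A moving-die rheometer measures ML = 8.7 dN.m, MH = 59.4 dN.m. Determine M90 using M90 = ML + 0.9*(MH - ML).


M90 = ML + 0.9 * (MH - ML)
M90 = 8.7 + 0.9 * (59.4 - 8.7)
M90 = 8.7 + 0.9 * 50.7
M90 = 54.33 dN.m

54.33 dN.m


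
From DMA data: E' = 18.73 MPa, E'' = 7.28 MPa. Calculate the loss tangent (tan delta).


tan delta = E'' / E'
= 7.28 / 18.73
= 0.3887

tan delta = 0.3887


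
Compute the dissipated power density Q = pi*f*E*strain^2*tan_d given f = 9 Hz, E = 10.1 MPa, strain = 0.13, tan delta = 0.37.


Q = pi * f * E * strain^2 * tan_d
= pi * 9 * 10.1 * 0.13^2 * 0.37
= pi * 9 * 10.1 * 0.0169 * 0.37
= 1.7857

Q = 1.7857


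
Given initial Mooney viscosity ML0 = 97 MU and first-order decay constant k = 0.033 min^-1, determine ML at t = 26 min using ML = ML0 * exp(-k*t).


ML = ML0 * exp(-k * t)
ML = 97 * exp(-0.033 * 26)
ML = 97 * 0.4240
ML = 41.13 MU

41.13 MU


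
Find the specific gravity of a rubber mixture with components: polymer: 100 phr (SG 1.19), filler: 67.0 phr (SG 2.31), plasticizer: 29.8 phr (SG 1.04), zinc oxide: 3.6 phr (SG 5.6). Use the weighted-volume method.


Sum of weights = 200.4
Volume contributions:
  polymer: 100/1.19 = 84.0336
  filler: 67.0/2.31 = 29.0043
  plasticizer: 29.8/1.04 = 28.6538
  zinc oxide: 3.6/5.6 = 0.6429
Sum of volumes = 142.3346
SG = 200.4 / 142.3346 = 1.408

SG = 1.408


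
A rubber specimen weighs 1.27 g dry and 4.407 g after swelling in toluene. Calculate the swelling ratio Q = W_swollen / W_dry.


Q = W_swollen / W_dry
Q = 4.407 / 1.27
Q = 3.47

Q = 3.47


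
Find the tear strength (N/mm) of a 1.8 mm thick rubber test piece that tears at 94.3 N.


Tear strength = force / thickness
= 94.3 / 1.8
= 52.39 N/mm

52.39 N/mm


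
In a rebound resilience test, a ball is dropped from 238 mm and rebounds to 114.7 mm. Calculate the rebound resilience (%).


Resilience = h_rebound / h_drop * 100
= 114.7 / 238 * 100
= 48.2%

48.2%


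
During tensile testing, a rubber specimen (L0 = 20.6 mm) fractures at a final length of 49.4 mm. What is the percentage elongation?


Elongation = (Lf - L0) / L0 * 100
= (49.4 - 20.6) / 20.6 * 100
= 28.8 / 20.6 * 100
= 139.8%

139.8%


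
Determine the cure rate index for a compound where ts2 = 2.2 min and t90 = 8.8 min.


CRI = 100 / (t90 - ts2)
= 100 / (8.8 - 2.2)
= 100 / 6.6
= 15.15 min^-1

15.15 min^-1


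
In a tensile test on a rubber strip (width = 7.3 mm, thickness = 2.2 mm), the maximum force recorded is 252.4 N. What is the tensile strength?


Area = width * thickness = 7.3 * 2.2 = 16.06 mm^2
TS = force / area = 252.4 / 16.06 = 15.72 MPa

15.72 MPa


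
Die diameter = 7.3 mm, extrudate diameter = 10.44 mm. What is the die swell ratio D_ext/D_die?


Die swell ratio = D_extrudate / D_die
= 10.44 / 7.3
= 1.43

Die swell = 1.43


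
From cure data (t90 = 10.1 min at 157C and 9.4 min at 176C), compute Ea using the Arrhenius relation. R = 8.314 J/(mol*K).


T1 = 430.15 K, T2 = 449.15 K
1/T1 - 1/T2 = 9.8343e-05
ln(t1/t2) = ln(10.1/9.4) = 0.0718
Ea = 8.314 * 0.0718 / 9.8343e-05 = 6072.2246 J/mol
Ea = 6.07 kJ/mol

6.07 kJ/mol


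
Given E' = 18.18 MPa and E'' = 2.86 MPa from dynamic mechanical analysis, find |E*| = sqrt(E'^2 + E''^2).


|E*| = sqrt(E'^2 + E''^2)
= sqrt(18.18^2 + 2.86^2)
= sqrt(330.5124 + 8.1796)
= 18.404 MPa

18.404 MPa


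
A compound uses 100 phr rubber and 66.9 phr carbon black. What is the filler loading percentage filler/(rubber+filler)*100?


Filler % = filler / (rubber + filler) * 100
= 66.9 / (100 + 66.9) * 100
= 66.9 / 166.9 * 100
= 40.08%

40.08%


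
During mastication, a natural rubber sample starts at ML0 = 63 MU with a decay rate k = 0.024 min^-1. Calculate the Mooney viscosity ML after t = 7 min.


ML = ML0 * exp(-k * t)
ML = 63 * exp(-0.024 * 7)
ML = 63 * 0.8454
ML = 53.26 MU

53.26 MU


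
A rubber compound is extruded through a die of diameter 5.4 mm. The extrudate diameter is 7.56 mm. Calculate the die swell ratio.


Die swell ratio = D_extrudate / D_die
= 7.56 / 5.4
= 1.4

Die swell = 1.4


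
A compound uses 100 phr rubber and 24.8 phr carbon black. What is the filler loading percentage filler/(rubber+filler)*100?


Filler % = filler / (rubber + filler) * 100
= 24.8 / (100 + 24.8) * 100
= 24.8 / 124.8 * 100
= 19.87%

19.87%


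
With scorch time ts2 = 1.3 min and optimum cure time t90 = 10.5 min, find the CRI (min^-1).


CRI = 100 / (t90 - ts2)
= 100 / (10.5 - 1.3)
= 100 / 9.2
= 10.87 min^-1

10.87 min^-1


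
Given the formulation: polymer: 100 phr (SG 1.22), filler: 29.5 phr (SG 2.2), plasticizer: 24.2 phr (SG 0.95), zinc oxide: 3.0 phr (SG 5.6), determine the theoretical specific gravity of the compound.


Sum of weights = 156.7
Volume contributions:
  polymer: 100/1.22 = 81.9672
  filler: 29.5/2.2 = 13.4091
  plasticizer: 24.2/0.95 = 25.4737
  zinc oxide: 3.0/5.6 = 0.5357
Sum of volumes = 121.3857
SG = 156.7 / 121.3857 = 1.291

SG = 1.291
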